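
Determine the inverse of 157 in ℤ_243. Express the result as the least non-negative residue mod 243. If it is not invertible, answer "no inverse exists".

178

Run Euclid on (243, 157):
243 = 1×157 + 86
157 = 1×86 + 71
86 = 1×71 + 15
71 = 4×15 + 11
15 = 1×11 + 4
11 = 2×4 + 3
4 = 1×3 + 1
3 = 3×1 + 0
gcd = 1, so the inverse exists. Back-substitute:
1 = 4 − 3
1 = −11 + 3·4
1 = 3·15 − 4·11
1 = −4·71 + 19·15
1 = 19·86 − 23·71
1 = −23·157 + 42·86
1 = 42·243 − 65·157
Hence 157⁻¹ ≡ -65 ≡ 178 (mod 243).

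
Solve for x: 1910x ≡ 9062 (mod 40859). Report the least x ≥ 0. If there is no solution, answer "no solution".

39623

First find gcd(1910, 40859):
40859 = 21·1910 + 749
1910 = 2·749 + 412
749 = 1·412 + 337
412 = 1·337 + 75
337 = 4·75 + 37
75 = 2·37 + 1
37 = 37·1 + 0
gcd = 1, so a unique solution mod 40859 exists.
Back-substitute for the Bézout coefficients:
1 = 75 − 2·37
1 = −2·337 + 9·75
1 = 9·412 − 11·337
1 = −11·749 + 20·412
1 = 20·1910 − 51·749
1 = −51·40859 + 1091·1910
So 1910·(1091) ≡ 1 (mod 40859), giving 1910⁻¹ ≡ 1091.
x ≡ 1910⁻¹·9062 ≡ 1091·9062 ≡ 39623 (mod 40859).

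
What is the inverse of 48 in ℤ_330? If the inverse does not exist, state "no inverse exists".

Compute gcd(48, 330):
330 = 6·48 + 42
48 = 1·42 + 6
42 = 7·6 + 0
Since gcd = 6 > 1, 48 is not a unit mod 330.

no inverse exists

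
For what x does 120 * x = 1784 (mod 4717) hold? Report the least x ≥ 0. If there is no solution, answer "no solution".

First find gcd(120, 4717):
4717 = 39×120 + 37
120 = 3×37 + 9
37 = 4×9 + 1
9 = 9×1 + 0
gcd = 1, so a unique solution mod 4717 exists.
Back-substitute for the Bézout coefficients:
1 = 37 − 4·9
1 = −4·120 + 13·37
1 = 13·4717 − 511·120
So 120·(-511) ≡ 1 (mod 4717), giving 120⁻¹ ≡ 4206.
x ≡ 120⁻¹·1784 ≡ 4206·1784 ≡ 3474 (mod 4717).

3474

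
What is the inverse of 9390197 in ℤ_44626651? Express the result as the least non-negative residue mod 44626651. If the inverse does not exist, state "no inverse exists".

Extended Euclidean algorithm:
44626651 = 4*9390197 + 7065863
9390197 = 1*7065863 + 2324334
7065863 = 3*2324334 + 92861
2324334 = 25*92861 + 2809
92861 = 33*2809 + 164
2809 = 17*164 + 21
164 = 7*21 + 17
21 = 1*17 + 4
17 = 4*4 + 1
4 = 4*1 + 0
The gcd is 1. Working backward:
1 = 17 − 4·4
1 = −4·21 + 5·17
1 = 5·164 − 39·21
1 = −39·2809 + 668·164
1 = 668·92861 − 22083·2809
1 = −22083·2324334 + 552743·92861
1 = 552743·7065863 − 1680312·2324334
1 = −1680312·9390197 + 2233055·7065863
1 = 2233055·44626651 − 10612532·9390197
Thus 9390197·(-10612532) ≡ 1 (mod 44626651); reducing, -10612532 mod 44626651 = 34014119.

34014119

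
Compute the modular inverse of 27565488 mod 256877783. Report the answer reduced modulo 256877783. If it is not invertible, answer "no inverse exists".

Run Euclid on (256877783, 27565488):
256877783 = 9·27565488 + 8788391
27565488 = 3·8788391 + 1200315
8788391 = 7·1200315 + 386186
1200315 = 3·386186 + 41757
386186 = 9·41757 + 10373
41757 = 4·10373 + 265
10373 = 39·265 + 38
265 = 6·38 + 37
38 = 1·37 + 1
37 = 37·1 + 0
Since gcd(27565488, 256877783) = 1, back-substitute to write 1 as a combination:
1 = 38 − 37
1 = −265 + 7·38
1 = 7·10373 − 274·265
1 = −274·41757 + 1103·10373
1 = 1103·386186 − 10201·41757
1 = −10201·1200315 + 31706·386186
1 = 31706·8788391 − 232143·1200315
1 = −232143·27565488 + 728135·8788391
1 = 728135·256877783 − 6785358·27565488
Hence 27565488⁻¹ ≡ -6785358 ≡ 250092425 (mod 256877783).

250092425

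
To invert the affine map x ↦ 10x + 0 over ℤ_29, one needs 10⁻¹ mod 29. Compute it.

3

Extended Euclidean algorithm:
29 = 2*10 + 9
10 = 1*9 + 1
9 = 9*1 + 0
The gcd is 1. Working backward:
1 = 10 − 9
1 = −29 + 3·10
So 10·3 ≡ 1 (mod 29).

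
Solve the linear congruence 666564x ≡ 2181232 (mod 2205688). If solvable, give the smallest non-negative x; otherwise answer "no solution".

First find gcd(666564, 2205688):
2205688 = 3*666564 + 205996
666564 = 3*205996 + 48576
205996 = 4*48576 + 11692
48576 = 4*11692 + 1808
11692 = 6*1808 + 844
1808 = 2*844 + 120
844 = 7*120 + 4
120 = 30*4 + 0
gcd = 4 and 4 | 2181232, so solutions exist. Divide through by 4: 166641x ≡ 545308 (mod 551422).
Now find 166641⁻¹ mod 551422:
551422 = 3*166641 + 51499
166641 = 3*51499 + 12144
51499 = 4*12144 + 2923
12144 = 4*2923 + 452
2923 = 6*452 + 211
452 = 2*211 + 30
211 = 7*30 + 1
30 = 30*1 + 0
Back-substitute:
1 = 211 − 7·30
1 = −7·452 + 15·211
1 = 15·2923 − 97·452
1 = −97·12144 + 403·2923
1 = 403·51499 − 1709·12144
1 = −1709·166641 + 5530·51499
1 = 5530·551422 − 18299·166641
So 166641·(-18299) ≡ 1 (mod 551422), i.e. 166641⁻¹ ≡ 533123.
Then x ≡ 533123·545308 ≡ 492842 (mod 551422); the smallest non-negative solution is x = 492842.

492842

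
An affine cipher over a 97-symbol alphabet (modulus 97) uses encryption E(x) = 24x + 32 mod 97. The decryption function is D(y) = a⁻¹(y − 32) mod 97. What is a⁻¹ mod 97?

93

gcd(97, 24) by repeated division:
97 = 4×24 + 1
24 = 24×1 + 0
Since gcd(24, 97) = 1, back-substitute to write 1 as a combination:
1 = 97 − 4·24
Hence 24⁻¹ ≡ -4 ≡ 93 (mod 97).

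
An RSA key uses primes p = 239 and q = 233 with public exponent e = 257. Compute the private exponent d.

φ(n) = (p−1)(q−1) = 238·232 = 55216.
Need d with 257·d ≡ 1 (mod 55216). Apply the extended Euclidean algorithm:
55216 = 214*257 + 218
257 = 1*218 + 39
218 = 5*39 + 23
39 = 1*23 + 16
23 = 1*16 + 7
16 = 2*7 + 2
7 = 3*2 + 1
2 = 2*1 + 0
Back-substitute:
1 = 7 − 3·2
1 = −3·16 + 7·7
1 = 7·23 − 10·16
1 = −10·39 + 17·23
1 = 17·218 − 95·39
1 = −95·257 + 112·218
1 = 112·55216 − 24063·257
So 257·(-24063) ≡ 1 (mod 55216), hence d ≡ -24063 ≡ 31153 (mod 55216).

31153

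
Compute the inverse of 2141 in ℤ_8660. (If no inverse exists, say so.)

Extended Euclidean algorithm:
8660 = 4·2141 + 96
2141 = 22·96 + 29
96 = 3·29 + 9
29 = 3·9 + 2
9 = 4·2 + 1
2 = 2·1 + 0
gcd = 1, so the inverse exists. Back-substitute:
1 = 9 − 4·2
1 = −4·29 + 13·9
1 = 13·96 − 43·29
1 = −43·2141 + 959·96
1 = 959·8660 − 3879·2141
Thus 2141·(-3879) ≡ 1 (mod 8660); reducing, -3879 mod 8660 = 4781.

4781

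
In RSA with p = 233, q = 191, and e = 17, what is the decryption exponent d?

2593

φ(n) = (p−1)(q−1) = 232·190 = 44080.
Need d with 17·d ≡ 1 (mod 44080). Apply the extended Euclidean algorithm:
44080 = 2592×17 + 16
17 = 1×16 + 1
16 = 16×1 + 0
Back-substitute:
1 = 17 − 16
1 = −44080 + 2593·17
So 17·2593 ≡ 1 (mod 44080), hence d = 2593.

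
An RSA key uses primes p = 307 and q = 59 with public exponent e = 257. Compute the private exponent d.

φ(n) = (p−1)(q−1) = 306·58 = 17748.
Need d with 257·d ≡ 1 (mod 17748). Apply the extended Euclidean algorithm:
17748 = 69·257 + 15
257 = 17·15 + 2
15 = 7·2 + 1
2 = 2·1 + 0
Back-substitute:
1 = 15 − 7·2
1 = −7·257 + 120·15
1 = 120·17748 − 8287·257
So 257·(-8287) ≡ 1 (mod 17748), hence d ≡ -8287 ≡ 9461 (mod 17748).

9461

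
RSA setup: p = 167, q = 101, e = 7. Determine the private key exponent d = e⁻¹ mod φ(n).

φ(n) = (p−1)(q−1) = 166·100 = 16600.
Need d with 7·d ≡ 1 (mod 16600). Apply the extended Euclidean algorithm:
16600 = 2371·7 + 3
7 = 2·3 + 1
3 = 3·1 + 0
Back-substitute:
1 = 7 − 2·3
1 = −2·16600 + 4743·7
So 7·4743 ≡ 1 (mod 16600), hence d = 4743.

4743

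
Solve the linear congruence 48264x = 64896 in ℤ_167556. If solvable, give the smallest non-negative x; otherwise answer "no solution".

First find gcd(48264, 167556):
167556 = 3×48264 + 22764
48264 = 2×22764 + 2736
22764 = 8×2736 + 876
2736 = 3×876 + 108
876 = 8×108 + 12
108 = 9×12 + 0
gcd = 12 and 12 | 64896, so solutions exist. Divide through by 12: 4022x ≡ 5408 (mod 13963).
Now find 4022⁻¹ mod 13963:
13963 = 3*4022 + 1897
4022 = 2*1897 + 228
1897 = 8*228 + 73
228 = 3*73 + 9
73 = 8*9 + 1
9 = 9*1 + 0
Back-substitute:
1 = 73 − 8·9
1 = −8·228 + 25·73
1 = 25·1897 − 208·228
1 = −208·4022 + 441·1897
1 = 441·13963 − 1531·4022
So 4022·(-1531) ≡ 1 (mod 13963), i.e. 4022⁻¹ ≡ 12432.
Then x ≡ 12432·5408 ≡ 411 (mod 13963); the smallest non-negative solution is x = 411.

411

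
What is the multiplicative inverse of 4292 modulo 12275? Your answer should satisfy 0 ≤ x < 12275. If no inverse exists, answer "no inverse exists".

Run Euclid on (12275, 4292):
12275 = 2·4292 + 3691
4292 = 1·3691 + 601
3691 = 6·601 + 85
601 = 7·85 + 6
85 = 14·6 + 1
6 = 6·1 + 0
The gcd is 1. Working backward:
1 = 85 − 14·6
1 = −14·601 + 99·85
1 = 99·3691 − 608·601
1 = −608·4292 + 707·3691
1 = 707·12275 − 2022·4292
Hence 4292⁻¹ ≡ -2022 ≡ 10253 (mod 12275).

10253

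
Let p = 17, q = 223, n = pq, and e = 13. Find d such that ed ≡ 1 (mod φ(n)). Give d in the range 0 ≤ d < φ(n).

1093

φ(n) = (p−1)(q−1) = 16·222 = 3552.
Need d with 13·d ≡ 1 (mod 3552). Apply the extended Euclidean algorithm:
3552 = 273×13 + 3
13 = 4×3 + 1
3 = 3×1 + 0
Back-substitute:
1 = 13 − 4·3
1 = −4·3552 + 1093·13
So 13·1093 ≡ 1 (mod 3552), hence d = 1093.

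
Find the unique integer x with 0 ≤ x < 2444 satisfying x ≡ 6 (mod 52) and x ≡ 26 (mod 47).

214

Write x = 6 + 52·k. Then 52·k ≡ 26 − 6 ≡ 20 (mod 47).
Need 52⁻¹ mod 47. Extended Euclid on (47, 5):
47 = 9·5 + 2
5 = 2·2 + 1
2 = 2·1 + 0
Back-substitute:
1 = 5 − 2·2
1 = −2·47 + 19·5
52⁻¹ ≡ 19 (mod 47), so k ≡ 19·20 ≡ 4 (mod 47).
x = 6 + 52·4 = 214.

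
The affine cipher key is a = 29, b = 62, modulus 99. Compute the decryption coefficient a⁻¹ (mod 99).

41

gcd(99, 29) by repeated division:
99 = 3×29 + 12
29 = 2×12 + 5
12 = 2×5 + 2
5 = 2×2 + 1
2 = 2×1 + 0
Since gcd(29, 99) = 1, back-substitute to write 1 as a combination:
1 = 5 − 2·2
1 = −2·12 + 5·5
1 = 5·29 − 12·12
1 = −12·99 + 41·29
So 29·41 ≡ 1 (mod 99).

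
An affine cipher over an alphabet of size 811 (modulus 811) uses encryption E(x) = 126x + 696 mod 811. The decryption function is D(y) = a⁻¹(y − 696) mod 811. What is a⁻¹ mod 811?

Extended Euclidean algorithm:
811 = 6×126 + 55
126 = 2×55 + 16
55 = 3×16 + 7
16 = 2×7 + 2
7 = 3×2 + 1
2 = 2×1 + 0
gcd = 1, so the inverse exists. Back-substitute:
1 = 7 − 3·2
1 = −3·16 + 7·7
1 = 7·55 − 24·16
1 = −24·126 + 55·55
1 = 55·811 − 354·126
So 126·(-354) ≡ 1 (mod 811), and -354 ≡ 457 (mod 811).

457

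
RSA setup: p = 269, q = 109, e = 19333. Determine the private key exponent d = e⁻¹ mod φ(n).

18253

φ(n) = (p−1)(q−1) = 268·108 = 28944.
Need d with 19333·d ≡ 1 (mod 28944). Apply the extended Euclidean algorithm:
28944 = 1×19333 + 9611
19333 = 2×9611 + 111
9611 = 86×111 + 65
111 = 1×65 + 46
65 = 1×46 + 19
46 = 2×19 + 8
19 = 2×8 + 3
8 = 2×3 + 2
3 = 1×2 + 1
2 = 2×1 + 0
Back-substitute:
1 = 3 − 2
1 = −8 + 3·3
1 = 3·19 − 7·8
1 = −7·46 + 17·19
1 = 17·65 − 24·46
1 = −24·111 + 41·65
1 = 41·9611 − 3550·111
1 = −3550·19333 + 7141·9611
1 = 7141·28944 − 10691·19333
So 19333·(-10691) ≡ 1 (mod 28944), hence d ≡ -10691 ≡ 18253 (mod 28944).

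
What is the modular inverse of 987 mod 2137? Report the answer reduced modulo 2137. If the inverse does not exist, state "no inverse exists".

1901

Extended Euclidean algorithm:
2137 = 2*987 + 163
987 = 6*163 + 9
163 = 18*9 + 1
9 = 9*1 + 0
The gcd is 1. Working backward:
1 = 163 − 18·9
1 = −18·987 + 109·163
1 = 109·2137 − 236·987
Hence 987⁻¹ ≡ -236 ≡ 1901 (mod 2137).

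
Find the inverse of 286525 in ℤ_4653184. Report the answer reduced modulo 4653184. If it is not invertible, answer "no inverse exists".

Apply the Euclidean algorithm to 4653184 and 286525:
4653184 = 16*286525 + 68784
286525 = 4*68784 + 11389
68784 = 6*11389 + 450
11389 = 25*450 + 139
450 = 3*139 + 33
139 = 4*33 + 7
33 = 4*7 + 5
7 = 1*5 + 2
5 = 2*2 + 1
2 = 2*1 + 0
gcd = 1, so the inverse exists. Back-substitute:
1 = 5 − 2·2
1 = −2·7 + 3·5
1 = 3·33 − 14·7
1 = −14·139 + 59·33
1 = 59·450 − 191·139
1 = −191·11389 + 4834·450
1 = 4834·68784 − 29195·11389
1 = −29195·286525 + 121614·68784
1 = 121614·4653184 − 1975019·286525
Hence 286525⁻¹ ≡ -1975019 ≡ 2678165 (mod 4653184).

2678165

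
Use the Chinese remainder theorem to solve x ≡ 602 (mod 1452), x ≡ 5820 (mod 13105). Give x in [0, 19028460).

Write x = 602 + 1452·k. Then 1452·k ≡ 5820 − 602 ≡ 5218 (mod 13105).
Need 1452⁻¹ mod 13105. Extended Euclid on (13105, 1452):
13105 = 9*1452 + 37
1452 = 39*37 + 9
37 = 4*9 + 1
9 = 9*1 + 0
Back-substitute:
1 = 37 − 4·9
1 = −4·1452 + 157·37
1 = 157·13105 − 1417·1452
1452⁻¹ ≡ 11688 (mod 13105), so k ≡ 11688·5218 ≡ 10419 (mod 13105).
x = 602 + 1452·10419 = 15128990.

15128990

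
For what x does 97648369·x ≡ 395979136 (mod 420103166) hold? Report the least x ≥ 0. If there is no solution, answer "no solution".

First find gcd(97648369, 420103166):
420103166 = 4×97648369 + 29509690
97648369 = 3×29509690 + 9119299
29509690 = 3×9119299 + 2151793
9119299 = 4×2151793 + 512127
2151793 = 4×512127 + 103285
512127 = 4×103285 + 98987
103285 = 1×98987 + 4298
98987 = 23×4298 + 133
4298 = 32×133 + 42
133 = 3×42 + 7
42 = 6×7 + 0
gcd = 7 and 7 | 395979136, so solutions exist. Divide through by 7: 13949767x ≡ 56568448 (mod 60014738).
Now find 13949767⁻¹ mod 60014738:
60014738 = 4·13949767 + 4215670
13949767 = 3·4215670 + 1302757
4215670 = 3·1302757 + 307399
1302757 = 4·307399 + 73161
307399 = 4·73161 + 14755
73161 = 4·14755 + 14141
14755 = 1·14141 + 614
14141 = 23·614 + 19
614 = 32·19 + 6
19 = 3·6 + 1
6 = 6·1 + 0
Back-substitute:
1 = 19 − 3·6
1 = −3·614 + 97·19
1 = 97·14141 − 2234·614
1 = −2234·14755 + 2331·14141
1 = 2331·73161 − 11558·14755
1 = −11558·307399 + 48563·73161
1 = 48563·1302757 − 205810·307399
1 = −205810·4215670 + 665993·1302757
1 = 665993·13949767 − 2203789·4215670
1 = −2203789·60014738 + 9481149·13949767
So 13949767⁻¹ ≡ 9481149 (mod 60014738).
Then x ≡ 9481149·56568448 ≡ 55072676 (mod 60014738); the smallest non-negative solution is x = 55072676.

55072676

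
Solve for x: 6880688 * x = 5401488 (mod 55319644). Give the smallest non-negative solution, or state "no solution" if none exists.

11479062

First find gcd(6880688, 55319644):
55319644 = 8·6880688 + 274140
6880688 = 25·274140 + 27188
274140 = 10·27188 + 2260
27188 = 12·2260 + 68
2260 = 33·68 + 16
68 = 4·16 + 4
16 = 4·4 + 0
gcd = 4 and 4 | 5401488, so solutions exist. Divide through by 4: 1720172x ≡ 1350372 (mod 13829911).
Now find 1720172⁻¹ mod 13829911:
13829911 = 8·1720172 + 68535
1720172 = 25·68535 + 6797
68535 = 10·6797 + 565
6797 = 12·565 + 17
565 = 33·17 + 4
17 = 4·4 + 1
4 = 4·1 + 0
Back-substitute:
1 = 17 − 4·4
1 = −4·565 + 133·17
1 = 133·6797 − 1600·565
1 = −1600·68535 + 16133·6797
1 = 16133·1720172 − 404925·68535
1 = −404925·13829911 + 3255533·1720172
So 1720172⁻¹ ≡ 3255533 (mod 13829911).
Then x ≡ 3255533·1350372 ≡ 11479062 (mod 13829911); the smallest non-negative solution is x = 11479062.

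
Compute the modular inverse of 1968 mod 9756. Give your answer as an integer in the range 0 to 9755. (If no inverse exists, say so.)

Compute gcd(1968, 9756):
9756 = 4*1968 + 1884
1968 = 1*1884 + 84
1884 = 22*84 + 36
84 = 2*36 + 12
36 = 3*12 + 0
Since gcd = 12 > 1, 1968 is not a unit mod 9756.

no inverse exists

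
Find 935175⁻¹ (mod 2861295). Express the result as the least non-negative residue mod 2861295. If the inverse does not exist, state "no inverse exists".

Euclidean algorithm on 2861295, 935175:
2861295 = 3×935175 + 55770
935175 = 16×55770 + 42855
55770 = 1×42855 + 12915
42855 = 3×12915 + 4110
12915 = 3×4110 + 585
4110 = 7×585 + 15
585 = 39×15 + 0
The gcd is 15, not 1, hence no inverse exists.

no inverse exists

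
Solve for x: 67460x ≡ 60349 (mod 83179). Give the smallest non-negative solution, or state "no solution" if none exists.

First find gcd(67460, 83179):
83179 = 1×67460 + 15719
67460 = 4×15719 + 4584
15719 = 3×4584 + 1967
4584 = 2×1967 + 650
1967 = 3×650 + 17
650 = 38×17 + 4
17 = 4×4 + 1
4 = 4×1 + 0
gcd = 1, so a unique solution mod 83179 exists.
Back-substitute for the Bézout coefficients:
1 = 17 − 4·4
1 = −4·650 + 153·17
1 = 153·1967 − 463·650
1 = −463·4584 + 1079·1967
1 = 1079·15719 − 3700·4584
1 = −3700·67460 + 15879·15719
1 = 15879·83179 − 19579·67460
So 67460·(-19579) ≡ 1 (mod 83179), giving 67460⁻¹ ≡ 63600.
x ≡ 67460⁻¹·60349 ≡ 63600·60349 ≡ 67803 (mod 83179).

67803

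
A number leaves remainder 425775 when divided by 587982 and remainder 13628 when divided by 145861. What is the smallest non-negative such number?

68002308021

Write x = 425775 + 587982·k. Then 587982·k ≡ 13628 − 425775 ≡ 25436 (mod 145861).
Need 587982⁻¹ mod 145861. Extended Euclid on (145861, 4538):
145861 = 32·4538 + 645
4538 = 7·645 + 23
645 = 28·23 + 1
23 = 23·1 + 0
Back-substitute:
1 = 645 − 28·23
1 = −28·4538 + 197·645
1 = 197·145861 − 6332·4538
587982⁻¹ ≡ 139529 (mod 145861), so k ≡ 139529·25436 ≡ 115653 (mod 145861).
x = 425775 + 587982·115653 = 68002308021.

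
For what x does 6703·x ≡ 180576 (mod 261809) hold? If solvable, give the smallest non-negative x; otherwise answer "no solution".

First find gcd(6703, 261809):
261809 = 39*6703 + 392
6703 = 17*392 + 39
392 = 10*39 + 2
39 = 19*2 + 1
2 = 2*1 + 0
gcd = 1, so a unique solution mod 261809 exists.
Back-substitute for the Bézout coefficients:
1 = 39 − 19·2
1 = −19·392 + 191·39
1 = 191·6703 − 3266·392
1 = −3266·261809 + 127565·6703
So 6703·(127565) ≡ 1 (mod 261809), giving 6703⁻¹ ≡ 127565.
x ≡ 6703⁻¹·180576 ≡ 127565·180576 ≡ 174384 (mod 261809).

174384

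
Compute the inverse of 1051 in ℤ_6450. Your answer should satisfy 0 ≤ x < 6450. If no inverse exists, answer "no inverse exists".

3001

gcd(6450, 1051) by repeated division:
6450 = 6×1051 + 144
1051 = 7×144 + 43
144 = 3×43 + 15
43 = 2×15 + 13
15 = 1×13 + 2
13 = 6×2 + 1
2 = 2×1 + 0
The gcd is 1. Working backward:
1 = 13 − 6·2
1 = −6·15 + 7·13
1 = 7·43 − 20·15
1 = −20·144 + 67·43
1 = 67·1051 − 489·144
1 = −489·6450 + 3001·1051
So 1051·3001 ≡ 1 (mod 6450).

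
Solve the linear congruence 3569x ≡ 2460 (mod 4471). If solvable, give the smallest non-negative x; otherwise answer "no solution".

First find gcd(3569, 4471):
4471 = 1*3569 + 902
3569 = 3*902 + 863
902 = 1*863 + 39
863 = 22*39 + 5
39 = 7*5 + 4
5 = 1*4 + 1
4 = 4*1 + 0
gcd = 1, so a unique solution mod 4471 exists.
Back-substitute for the Bézout coefficients:
1 = 5 − 4
1 = −39 + 8·5
1 = 8·863 − 177·39
1 = −177·902 + 185·863
1 = 185·3569 − 732·902
1 = −732·4471 + 917·3569
So 3569·(917) ≡ 1 (mod 4471), giving 3569⁻¹ ≡ 917.
x ≡ 3569⁻¹·2460 ≡ 917·2460 ≡ 2436 (mod 4471).

2436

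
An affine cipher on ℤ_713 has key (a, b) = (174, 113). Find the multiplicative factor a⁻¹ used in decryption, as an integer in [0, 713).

545

Run Euclid on (713, 174):
713 = 4*174 + 17
174 = 10*17 + 4
17 = 4*4 + 1
4 = 4*1 + 0
gcd = 1, so the inverse exists. Back-substitute:
1 = 17 − 4·4
1 = −4·174 + 41·17
1 = 41·713 − 168·174
So 174·(-168) ≡ 1 (mod 713), and -168 ≡ 545 (mod 713).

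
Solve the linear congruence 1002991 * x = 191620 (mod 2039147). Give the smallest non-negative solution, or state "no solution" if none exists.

First find gcd(1002991, 2039147):
2039147 = 2×1002991 + 33165
1002991 = 30×33165 + 8041
33165 = 4×8041 + 1001
8041 = 8×1001 + 33
1001 = 30×33 + 11
33 = 3×11 + 0
gcd = 11 and 11 | 191620, so solutions exist. Divide through by 11: 91181x ≡ 17420 (mod 185377).
Now find 91181⁻¹ mod 185377:
185377 = 2·91181 + 3015
91181 = 30·3015 + 731
3015 = 4·731 + 91
731 = 8·91 + 3
91 = 30·3 + 1
3 = 3·1 + 0
Back-substitute:
1 = 91 − 30·3
1 = −30·731 + 241·91
1 = 241·3015 − 994·731
1 = −994·91181 + 30061·3015
1 = 30061·185377 − 61116·91181
So 91181·(-61116) ≡ 1 (mod 185377), i.e. 91181⁻¹ ≡ 124261.
Then x ≡ 124261·17420 ≡ 164768 (mod 185377); the smallest non-negative solution is x = 164768.

164768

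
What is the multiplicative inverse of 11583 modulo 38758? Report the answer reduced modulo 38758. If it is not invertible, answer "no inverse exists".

17895

Apply the Euclidean algorithm to 38758 and 11583:
38758 = 3*11583 + 4009
11583 = 2*4009 + 3565
4009 = 1*3565 + 444
3565 = 8*444 + 13
444 = 34*13 + 2
13 = 6*2 + 1
2 = 2*1 + 0
gcd = 1, so the inverse exists. Back-substitute:
1 = 13 − 6·2
1 = −6·444 + 205·13
1 = 205·3565 − 1646·444
1 = −1646·4009 + 1851·3565
1 = 1851·11583 − 5348·4009
1 = −5348·38758 + 17895·11583
So 11583·17895 ≡ 1 (mod 38758).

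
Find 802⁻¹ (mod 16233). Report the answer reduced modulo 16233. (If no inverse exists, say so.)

Run Euclid on (16233, 802):
16233 = 20*802 + 193
802 = 4*193 + 30
193 = 6*30 + 13
30 = 2*13 + 4
13 = 3*4 + 1
4 = 4*1 + 0
gcd = 1, so the inverse exists. Back-substitute:
1 = 13 − 3·4
1 = −3·30 + 7·13
1 = 7·193 − 45·30
1 = −45·802 + 187·193
1 = 187·16233 − 3785·802
So 802·(-3785) ≡ 1 (mod 16233), and -3785 ≡ 12448 (mod 16233).

12448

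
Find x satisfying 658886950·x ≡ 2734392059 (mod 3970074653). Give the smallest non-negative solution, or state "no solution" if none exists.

First find gcd(658886950, 3970074653):
3970074653 = 6·658886950 + 16752953
658886950 = 39·16752953 + 5521783
16752953 = 3·5521783 + 187604
5521783 = 29·187604 + 81267
187604 = 2·81267 + 25070
81267 = 3·25070 + 6057
25070 = 4·6057 + 842
6057 = 7·842 + 163
842 = 5·163 + 27
163 = 6·27 + 1
27 = 27·1 + 0
gcd = 1, so a unique solution mod 3970074653 exists.
Back-substitute for the Bézout coefficients:
1 = 163 − 6·27
1 = −6·842 + 31·163
1 = 31·6057 − 223·842
1 = −223·25070 + 923·6057
1 = 923·81267 − 2992·25070
1 = −2992·187604 + 6907·81267
1 = 6907·5521783 − 203295·187604
1 = −203295·16752953 + 616792·5521783
1 = 616792·658886950 − 24258183·16752953
1 = −24258183·3970074653 + 146165890·658886950
So 658886950·(146165890) ≡ 1 (mod 3970074653), giving 658886950⁻¹ ≡ 146165890.
x ≡ 658886950⁻¹·2734392059 ≡ 146165890·2734392059 ≡ 1615407094 (mod 3970074653).

1615407094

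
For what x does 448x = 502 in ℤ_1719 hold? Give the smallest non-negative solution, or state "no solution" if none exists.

1252

First find gcd(448, 1719):
1719 = 3*448 + 375
448 = 1*375 + 73
375 = 5*73 + 10
73 = 7*10 + 3
10 = 3*3 + 1
3 = 3*1 + 0
gcd = 1, so a unique solution mod 1719 exists.
Back-substitute for the Bézout coefficients:
1 = 10 − 3·3
1 = −3·73 + 22·10
1 = 22·375 − 113·73
1 = −113·448 + 135·375
1 = 135·1719 − 518·448
So 448·(-518) ≡ 1 (mod 1719), giving 448⁻¹ ≡ 1201.
x ≡ 448⁻¹·502 ≡ 1201·502 ≡ 1252 (mod 1719).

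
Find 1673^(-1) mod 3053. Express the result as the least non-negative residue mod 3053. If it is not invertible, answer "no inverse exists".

1365

Apply the Euclidean algorithm to 3053 and 1673:
3053 = 1×1673 + 1380
1673 = 1×1380 + 293
1380 = 4×293 + 208
293 = 1×208 + 85
208 = 2×85 + 38
85 = 2×38 + 9
38 = 4×9 + 2
9 = 4×2 + 1
2 = 2×1 + 0
gcd = 1, so the inverse exists. Back-substitute:
1 = 9 − 4·2
1 = −4·38 + 17·9
1 = 17·85 − 38·38
1 = −38·208 + 93·85
1 = 93·293 − 131·208
1 = −131·1380 + 617·293
1 = 617·1673 − 748·1380
1 = −748·3053 + 1365·1673
So 1673·1365 ≡ 1 (mod 3053).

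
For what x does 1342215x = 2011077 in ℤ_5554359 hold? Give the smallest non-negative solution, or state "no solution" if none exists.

First find gcd(1342215, 5554359):
5554359 = 4×1342215 + 185499
1342215 = 7×185499 + 43722
185499 = 4×43722 + 10611
43722 = 4×10611 + 1278
10611 = 8×1278 + 387
1278 = 3×387 + 117
387 = 3×117 + 36
117 = 3×36 + 9
36 = 4×9 + 0
gcd = 9 and 9 | 2011077, so solutions exist. Divide through by 9: 149135x ≡ 223453 (mod 617151).
Now find 149135⁻¹ mod 617151:
617151 = 4·149135 + 20611
149135 = 7·20611 + 4858
20611 = 4·4858 + 1179
4858 = 4·1179 + 142
1179 = 8·142 + 43
142 = 3·43 + 13
43 = 3·13 + 4
13 = 3·4 + 1
4 = 4·1 + 0
Back-substitute:
1 = 13 − 3·4
1 = −3·43 + 10·13
1 = 10·142 − 33·43
1 = −33·1179 + 274·142
1 = 274·4858 − 1129·1179
1 = −1129·20611 + 4790·4858
1 = 4790·149135 − 34659·20611
1 = −34659·617151 + 143426·149135
So 149135⁻¹ ≡ 143426 (mod 617151).
Then x ≡ 143426·223453 ≡ 318548 (mod 617151); the smallest non-negative solution is x = 318548.

318548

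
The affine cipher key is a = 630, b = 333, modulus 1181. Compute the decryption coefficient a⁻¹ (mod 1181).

Extended Euclidean algorithm:
1181 = 1×630 + 551
630 = 1×551 + 79
551 = 6×79 + 77
79 = 1×77 + 2
77 = 38×2 + 1
2 = 2×1 + 0
gcd = 1, so the inverse exists. Back-substitute:
1 = 77 − 38·2
1 = −38·79 + 39·77
1 = 39·551 − 272·79
1 = −272·630 + 311·551
1 = 311·1181 − 583·630
Thus 630·(-583) ≡ 1 (mod 1181); reducing, -583 mod 1181 = 598.

598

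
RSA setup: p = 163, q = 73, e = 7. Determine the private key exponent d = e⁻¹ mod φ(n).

φ(n) = (p−1)(q−1) = 162·72 = 11664.
Need d with 7·d ≡ 1 (mod 11664). Apply the extended Euclidean algorithm:
11664 = 1666·7 + 2
7 = 3·2 + 1
2 = 2·1 + 0
Back-substitute:
1 = 7 − 3·2
1 = −3·11664 + 4999·7
So 7·4999 ≡ 1 (mod 11664), hence d = 4999.

4999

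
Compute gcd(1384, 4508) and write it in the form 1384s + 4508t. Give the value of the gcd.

Repeated division:
4508 = 3·1384 + 356
1384 = 3·356 + 316
356 = 1·316 + 40
316 = 7·40 + 36
40 = 1·36 + 4
36 = 9·4 + 0
gcd(1384, 4508) = 4.
Express as a combination:
4 = 40 − 36
4 = −316 + 8·40
4 = 8·356 − 9·316
4 = −9·1384 + 35·356
4 = 35·4508 − 114·1384
So 4 = (35)·4508 + (-114)·1384.

4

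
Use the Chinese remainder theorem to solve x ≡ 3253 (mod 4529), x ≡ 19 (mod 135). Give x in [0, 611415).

383689

Write x = 3253 + 4529·k. Then 4529·k ≡ 19 − 3253 ≡ 6 (mod 135).
Need 4529⁻¹ mod 135. Extended Euclid on (135, 74):
135 = 1*74 + 61
74 = 1*61 + 13
61 = 4*13 + 9
13 = 1*9 + 4
9 = 2*4 + 1
4 = 4*1 + 0
Back-substitute:
1 = 9 − 2·4
1 = −2·13 + 3·9
1 = 3·61 − 14·13
1 = −14·74 + 17·61
1 = 17·135 − 31·74
4529⁻¹ ≡ 104 (mod 135), so k ≡ 104·6 ≡ 84 (mod 135).
x = 3253 + 4529·84 = 383689.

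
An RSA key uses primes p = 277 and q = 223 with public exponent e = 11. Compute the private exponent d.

φ(n) = (p−1)(q−1) = 276·222 = 61272.
Need d with 11·d ≡ 1 (mod 61272). Apply the extended Euclidean algorithm:
61272 = 5570*11 + 2
11 = 5*2 + 1
2 = 2*1 + 0
Back-substitute:
1 = 11 − 5·2
1 = −5·61272 + 27851·11
So 11·27851 ≡ 1 (mod 61272), hence d = 27851.

27851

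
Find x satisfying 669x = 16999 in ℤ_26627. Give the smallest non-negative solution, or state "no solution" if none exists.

First find gcd(669, 26627):
26627 = 39·669 + 536
669 = 1·536 + 133
536 = 4·133 + 4
133 = 33·4 + 1
4 = 4·1 + 0
gcd = 1, so a unique solution mod 26627 exists.
Back-substitute for the Bézout coefficients:
1 = 133 − 33·4
1 = −33·536 + 133·133
1 = 133·669 − 166·536
1 = −166·26627 + 6607·669
So 669·(6607) ≡ 1 (mod 26627), giving 669⁻¹ ≡ 6607.
x ≡ 669⁻¹·16999 ≡ 6607·16999 ≡ 26334 (mod 26627).

26334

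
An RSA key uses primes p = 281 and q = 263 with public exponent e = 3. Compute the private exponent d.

48907

φ(n) = (p−1)(q−1) = 280·262 = 73360.
Need d with 3·d ≡ 1 (mod 73360). Apply the extended Euclidean algorithm:
73360 = 24453·3 + 1
3 = 3·1 + 0
Back-substitute:
1 = 73360 − 24453·3
So 3·(-24453) ≡ 1 (mod 73360), hence d ≡ -24453 ≡ 48907 (mod 73360).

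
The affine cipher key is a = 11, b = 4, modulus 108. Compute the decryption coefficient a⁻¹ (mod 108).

59

gcd(108, 11) by repeated division:
108 = 9*11 + 9
11 = 1*9 + 2
9 = 4*2 + 1
2 = 2*1 + 0
gcd = 1, so the inverse exists. Back-substitute:
1 = 9 − 4·2
1 = −4·11 + 5·9
1 = 5·108 − 49·11
So 11·(-49) ≡ 1 (mod 108), and -49 ≡ 59 (mod 108).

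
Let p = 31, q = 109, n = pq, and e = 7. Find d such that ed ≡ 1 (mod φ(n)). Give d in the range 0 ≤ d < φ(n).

φ(n) = (p−1)(q−1) = 30·108 = 3240.
Need d with 7·d ≡ 1 (mod 3240). Apply the extended Euclidean algorithm:
3240 = 462·7 + 6
7 = 1·6 + 1
6 = 6·1 + 0
Back-substitute:
1 = 7 − 6
1 = −3240 + 463·7
So 7·463 ≡ 1 (mod 3240), hence d = 463.

463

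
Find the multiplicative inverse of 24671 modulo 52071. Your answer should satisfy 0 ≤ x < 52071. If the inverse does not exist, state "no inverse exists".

Apply the Euclidean algorithm to 52071 and 24671:
52071 = 2×24671 + 2729
24671 = 9×2729 + 110
2729 = 24×110 + 89
110 = 1×89 + 21
89 = 4×21 + 5
21 = 4×5 + 1
5 = 5×1 + 0
gcd = 1, so the inverse exists. Back-substitute:
1 = 21 − 4·5
1 = −4·89 + 17·21
1 = 17·110 − 21·89
1 = −21·2729 + 521·110
1 = 521·24671 − 4710·2729
1 = −4710·52071 + 9941·24671
So 24671·9941 ≡ 1 (mod 52071).

9941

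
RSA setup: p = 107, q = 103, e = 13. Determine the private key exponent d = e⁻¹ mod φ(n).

8317

φ(n) = (p−1)(q−1) = 106·102 = 10812.
Need d with 13·d ≡ 1 (mod 10812). Apply the extended Euclidean algorithm:
10812 = 831×13 + 9
13 = 1×9 + 4
9 = 2×4 + 1
4 = 4×1 + 0
Back-substitute:
1 = 9 − 2·4
1 = −2·13 + 3·9
1 = 3·10812 − 2495·13
So 13·(-2495) ≡ 1 (mod 10812), hence d ≡ -2495 ≡ 8317 (mod 10812).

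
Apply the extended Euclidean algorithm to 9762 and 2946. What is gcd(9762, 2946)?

6

Apply Euclid's algorithm to 9762 and 2946:
9762 = 3*2946 + 924
2946 = 3*924 + 174
924 = 5*174 + 54
174 = 3*54 + 12
54 = 4*12 + 6
12 = 2*6 + 0
gcd(9762, 2946) = 6.
Working backward:
6 = 54 − 4·12
6 = −4·174 + 13·54
6 = 13·924 − 69·174
6 = −69·2946 + 220·924
6 = 220·9762 − 729·2946
So 6 = (220)·9762 + (-729)·2946.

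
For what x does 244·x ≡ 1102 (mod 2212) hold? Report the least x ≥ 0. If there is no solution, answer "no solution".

no solution

gcd(244, 2212):
2212 = 9*244 + 16
244 = 15*16 + 4
16 = 4*4 + 0
gcd = 4, but 4 ∤ 1102, so the congruence has no solution.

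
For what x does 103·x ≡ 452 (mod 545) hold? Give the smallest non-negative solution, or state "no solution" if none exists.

179

First find gcd(103, 545):
545 = 5×103 + 30
103 = 3×30 + 13
30 = 2×13 + 4
13 = 3×4 + 1
4 = 4×1 + 0
gcd = 1, so a unique solution mod 545 exists.
Back-substitute for the Bézout coefficients:
1 = 13 − 3·4
1 = −3·30 + 7·13
1 = 7·103 − 24·30
1 = −24·545 + 127·103
So 103·(127) ≡ 1 (mod 545), giving 103⁻¹ ≡ 127.
x ≡ 103⁻¹·452 ≡ 127·452 ≡ 179 (mod 545).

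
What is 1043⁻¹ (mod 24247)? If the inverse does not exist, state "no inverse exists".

gcd(24247, 1043) by repeated division:
24247 = 23·1043 + 258
1043 = 4·258 + 11
258 = 23·11 + 5
11 = 2·5 + 1
5 = 5·1 + 0
gcd = 1, so the inverse exists. Back-substitute:
1 = 11 − 2·5
1 = −2·258 + 47·11
1 = 47·1043 − 190·258
1 = −190·24247 + 4417·1043
So 1043·4417 ≡ 1 (mod 24247).

4417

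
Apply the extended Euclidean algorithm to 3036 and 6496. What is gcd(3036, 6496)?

4

Repeated division:
6496 = 2×3036 + 424
3036 = 7×424 + 68
424 = 6×68 + 16
68 = 4×16 + 4
16 = 4×4 + 0
gcd(3036, 6496) = 4.
Back-substituting:
4 = 68 − 4·16
4 = −4·424 + 25·68
4 = 25·3036 − 179·424
4 = −179·6496 + 383·3036
So 4 = (-179)·6496 + (383)·3036.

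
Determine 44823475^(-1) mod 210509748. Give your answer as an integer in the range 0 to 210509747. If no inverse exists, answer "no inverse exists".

8762167

Apply the Euclidean algorithm to 210509748 and 44823475:
210509748 = 4*44823475 + 31215848
44823475 = 1*31215848 + 13607627
31215848 = 2*13607627 + 4000594
13607627 = 3*4000594 + 1605845
4000594 = 2*1605845 + 788904
1605845 = 2*788904 + 28037
788904 = 28*28037 + 3868
28037 = 7*3868 + 961
3868 = 4*961 + 24
961 = 40*24 + 1
24 = 24*1 + 0
The gcd is 1. Working backward:
1 = 961 − 40·24
1 = −40·3868 + 161·961
1 = 161·28037 − 1167·3868
1 = −1167·788904 + 32837·28037
1 = 32837·1605845 − 66841·788904
1 = −66841·4000594 + 166519·1605845
1 = 166519·13607627 − 566398·4000594
1 = −566398·31215848 + 1299315·13607627
1 = 1299315·44823475 − 1865713·31215848
1 = −1865713·210509748 + 8762167·44823475
So 44823475·8762167 ≡ 1 (mod 210509748).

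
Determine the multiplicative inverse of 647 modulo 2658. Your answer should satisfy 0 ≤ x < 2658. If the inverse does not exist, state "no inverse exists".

1253

Extended Euclidean algorithm:
2658 = 4×647 + 70
647 = 9×70 + 17
70 = 4×17 + 2
17 = 8×2 + 1
2 = 2×1 + 0
Since gcd(647, 2658) = 1, back-substitute to write 1 as a combination:
1 = 17 − 8·2
1 = −8·70 + 33·17
1 = 33·647 − 305·70
1 = −305·2658 + 1253·647
So 647·1253 ≡ 1 (mod 2658).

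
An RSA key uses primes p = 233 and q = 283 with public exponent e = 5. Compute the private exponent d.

φ(n) = (p−1)(q−1) = 232·282 = 65424.
Need d with 5·d ≡ 1 (mod 65424). Apply the extended Euclidean algorithm:
65424 = 13084*5 + 4
5 = 1*4 + 1
4 = 4*1 + 0
Back-substitute:
1 = 5 − 4
1 = −65424 + 13085·5
So 5·13085 ≡ 1 (mod 65424), hence d = 13085.

13085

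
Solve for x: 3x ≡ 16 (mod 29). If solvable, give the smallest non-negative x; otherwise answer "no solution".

First find gcd(3, 29):
29 = 9×3 + 2
3 = 1×2 + 1
2 = 2×1 + 0
gcd = 1, so a unique solution mod 29 exists.
Back-substitute for the Bézout coefficients:
1 = 3 − 2
1 = −29 + 10·3
So 3·(10) ≡ 1 (mod 29), giving 3⁻¹ ≡ 10.
x ≡ 3⁻¹·16 ≡ 10·16 ≡ 15 (mod 29).

15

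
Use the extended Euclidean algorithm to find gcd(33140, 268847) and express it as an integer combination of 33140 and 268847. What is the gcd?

Euclidean algorithm:
268847 = 8*33140 + 3727
33140 = 8*3727 + 3324
3727 = 1*3324 + 403
3324 = 8*403 + 100
403 = 4*100 + 3
100 = 33*3 + 1
3 = 3*1 + 0
gcd(33140, 268847) = 1.
Back-substituting:
1 = 100 − 33·3
1 = −33·403 + 133·100
1 = 133·3324 − 1097·403
1 = −1097·3727 + 1230·3324
1 = 1230·33140 − 10937·3727
1 = −10937·268847 + 88726·33140
So 1 = (-10937)·268847 + (88726)·33140.

1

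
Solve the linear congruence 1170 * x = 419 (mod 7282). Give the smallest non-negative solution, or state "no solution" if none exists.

gcd(1170, 7282):
7282 = 6·1170 + 262
1170 = 4·262 + 122
262 = 2·122 + 18
122 = 6·18 + 14
18 = 1·14 + 4
14 = 3·4 + 2
4 = 2·2 + 0
gcd = 2, but 2 ∤ 419, so the congruence has no solution.

no solution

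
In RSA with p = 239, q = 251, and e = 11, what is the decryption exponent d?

54091

φ(n) = (p−1)(q−1) = 238·250 = 59500.
Need d with 11·d ≡ 1 (mod 59500). Apply the extended Euclidean algorithm:
59500 = 5409×11 + 1
11 = 11×1 + 0
Back-substitute:
1 = 59500 − 5409·11
So 11·(-5409) ≡ 1 (mod 59500), hence d ≡ -5409 ≡ 54091 (mod 59500).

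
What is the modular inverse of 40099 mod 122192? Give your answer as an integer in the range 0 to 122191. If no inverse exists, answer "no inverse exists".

Run Euclid on (122192, 40099):
122192 = 3*40099 + 1895
40099 = 21*1895 + 304
1895 = 6*304 + 71
304 = 4*71 + 20
71 = 3*20 + 11
20 = 1*11 + 9
11 = 1*9 + 2
9 = 4*2 + 1
2 = 2*1 + 0
gcd = 1, so the inverse exists. Back-substitute:
1 = 9 − 4·2
1 = −4·11 + 5·9
1 = 5·20 − 9·11
1 = −9·71 + 32·20
1 = 32·304 − 137·71
1 = −137·1895 + 854·304
1 = 854·40099 − 18071·1895
1 = −18071·122192 + 55067·40099
So 40099·55067 ≡ 1 (mod 122192).

55067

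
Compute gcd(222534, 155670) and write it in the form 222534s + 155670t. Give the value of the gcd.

6

Apply Euclid's algorithm to 222534 and 155670:
222534 = 1·155670 + 66864
155670 = 2·66864 + 21942
66864 = 3·21942 + 1038
21942 = 21·1038 + 144
1038 = 7·144 + 30
144 = 4·30 + 24
30 = 1·24 + 6
24 = 4·6 + 0
gcd(222534, 155670) = 6.
Express as a combination:
6 = 30 − 24
6 = −144 + 5·30
6 = 5·1038 − 36·144
6 = −36·21942 + 761·1038
6 = 761·66864 − 2319·21942
6 = −2319·155670 + 5399·66864
6 = 5399·222534 − 7718·155670
So 6 = (5399)·222534 + (-7718)·155670.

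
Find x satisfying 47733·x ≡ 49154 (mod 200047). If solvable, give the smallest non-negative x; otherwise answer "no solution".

First find gcd(47733, 200047):
200047 = 4×47733 + 9115
47733 = 5×9115 + 2158
9115 = 4×2158 + 483
2158 = 4×483 + 226
483 = 2×226 + 31
226 = 7×31 + 9
31 = 3×9 + 4
9 = 2×4 + 1
4 = 4×1 + 0
gcd = 1, so a unique solution mod 200047 exists.
Back-substitute for the Bézout coefficients:
1 = 9 − 2·4
1 = −2·31 + 7·9
1 = 7·226 − 51·31
1 = −51·483 + 109·226
1 = 109·2158 − 487·483
1 = −487·9115 + 2057·2158
1 = 2057·47733 − 10772·9115
1 = −10772·200047 + 45145·47733
So 47733·(45145) ≡ 1 (mod 200047), giving 47733⁻¹ ≡ 45145.
x ≡ 47733⁻¹·49154 ≡ 45145·49154 ≡ 136006 (mod 200047).

136006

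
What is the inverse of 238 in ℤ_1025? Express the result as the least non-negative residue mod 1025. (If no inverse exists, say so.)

Extended Euclidean algorithm:
1025 = 4·238 + 73
238 = 3·73 + 19
73 = 3·19 + 16
19 = 1·16 + 3
16 = 5·3 + 1
3 = 3·1 + 0
gcd = 1, so the inverse exists. Back-substitute:
1 = 16 − 5·3
1 = −5·19 + 6·16
1 = 6·73 − 23·19
1 = −23·238 + 75·73
1 = 75·1025 − 323·238
Hence 238⁻¹ ≡ -323 ≡ 702 (mod 1025).

702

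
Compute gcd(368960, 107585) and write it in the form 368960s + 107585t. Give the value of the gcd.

5

Repeated division:
368960 = 3·107585 + 46205
107585 = 2·46205 + 15175
46205 = 3·15175 + 680
15175 = 22·680 + 215
680 = 3·215 + 35
215 = 6·35 + 5
35 = 7·5 + 0
gcd(368960, 107585) = 5.
Working backward:
5 = 215 − 6·35
5 = −6·680 + 19·215
5 = 19·15175 − 424·680
5 = −424·46205 + 1291·15175
5 = 1291·107585 − 3006·46205
5 = −3006·368960 + 10309·107585
So 5 = (-3006)·368960 + (10309)·107585.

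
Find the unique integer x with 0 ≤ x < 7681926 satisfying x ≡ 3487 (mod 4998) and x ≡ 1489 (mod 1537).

Write x = 3487 + 4998·k. Then 4998·k ≡ 1489 − 3487 ≡ 1076 (mod 1537).
Need 4998⁻¹ mod 1537. Extended Euclid on (1537, 387):
1537 = 3·387 + 376
387 = 1·376 + 11
376 = 34·11 + 2
11 = 5·2 + 1
2 = 2·1 + 0
Back-substitute:
1 = 11 − 5·2
1 = −5·376 + 171·11
1 = 171·387 − 176·376
1 = −176·1537 + 699·387
4998⁻¹ ≡ 699 (mod 1537), so k ≡ 699·1076 ≡ 531 (mod 1537).
x = 3487 + 4998·531 = 2657425.

2657425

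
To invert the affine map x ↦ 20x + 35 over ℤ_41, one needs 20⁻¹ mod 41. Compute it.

39

gcd(41, 20) by repeated division:
41 = 2*20 + 1
20 = 20*1 + 0
gcd = 1, so the inverse exists. Back-substitute:
1 = 41 − 2·20
So 20·(-2) ≡ 1 (mod 41), and -2 ≡ 39 (mod 41).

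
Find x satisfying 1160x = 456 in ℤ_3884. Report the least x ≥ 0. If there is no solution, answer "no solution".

958

First find gcd(1160, 3884):
3884 = 3×1160 + 404
1160 = 2×404 + 352
404 = 1×352 + 52
352 = 6×52 + 40
52 = 1×40 + 12
40 = 3×12 + 4
12 = 3×4 + 0
gcd = 4 and 4 | 456, so solutions exist. Divide through by 4: 290x ≡ 114 (mod 971).
Now find 290⁻¹ mod 971:
971 = 3*290 + 101
290 = 2*101 + 88
101 = 1*88 + 13
88 = 6*13 + 10
13 = 1*10 + 3
10 = 3*3 + 1
3 = 3*1 + 0
Back-substitute:
1 = 10 − 3·3
1 = −3·13 + 4·10
1 = 4·88 − 27·13
1 = −27·101 + 31·88
1 = 31·290 − 89·101
1 = −89·971 + 298·290
So 290⁻¹ ≡ 298 (mod 971).
Then x ≡ 298·114 ≡ 958 (mod 971); the smallest non-negative solution is x = 958.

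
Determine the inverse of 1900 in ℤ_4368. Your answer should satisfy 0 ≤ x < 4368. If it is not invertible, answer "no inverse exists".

Compute gcd(1900, 4368):
4368 = 2·1900 + 568
1900 = 3·568 + 196
568 = 2·196 + 176
196 = 1·176 + 20
176 = 8·20 + 16
20 = 1·16 + 4
16 = 4·4 + 0
Since gcd = 4 > 1, 1900 is not a unit mod 4368.

no inverse exists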